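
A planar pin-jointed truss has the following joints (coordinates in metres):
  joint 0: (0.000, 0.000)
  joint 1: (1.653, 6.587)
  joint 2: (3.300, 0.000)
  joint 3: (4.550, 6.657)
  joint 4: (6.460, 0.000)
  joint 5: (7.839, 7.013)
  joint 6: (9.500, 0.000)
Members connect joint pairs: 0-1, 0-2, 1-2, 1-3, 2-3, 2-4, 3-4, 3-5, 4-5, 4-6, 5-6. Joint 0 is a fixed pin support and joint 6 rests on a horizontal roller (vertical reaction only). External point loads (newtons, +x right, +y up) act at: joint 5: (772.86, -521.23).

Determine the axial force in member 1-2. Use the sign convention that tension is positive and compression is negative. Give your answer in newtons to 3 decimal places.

-488.213

N=7 nodes, M=11 members, R=3 reactions → 2N=14, M+R=14
member 0 (0-1): L=6.7912, (cx,cy)=(0.2434,0.9699)
member 1 (0-2): L=3.3000, (cx,cy)=(1.0000,0.0000)
member 2 (1-2): L=6.7898, (cx,cy)=(0.2426,-0.9701)
member 3 (1-3): L=2.8978, (cx,cy)=(0.9997,0.0242)
member 4 (2-3): L=6.7733, (cx,cy)=(0.1845,0.9828)
member 5 (2-4): L=3.1600, (cx,cy)=(1.0000,0.0000)
member 6 (3-4): L=6.9256, (cx,cy)=(0.2758,-0.9612)
member 7 (3-5): L=3.3082, (cx,cy)=(0.9942,0.1076)
member 8 (4-5): L=7.1473, (cx,cy)=(0.1929,0.9812)
member 9 (4-6): L=3.0400, (cx,cy)=(1.0000,0.0000)
member 10 (5-6): L=7.2070, (cx,cy)=(0.2305,-0.9731)
solve A·x = −loads:
  F[0-1] = +494.2652 N (tension)
  F[0-2] = +652.5550 N (tension)
  F[1-2] = -488.2130 N (compression)
  F[1-3] = +238.8006 N (tension)
  F[2-3] = +481.9094 N (tension)
  F[2-4] = +445.1941 N (tension)
  F[3-4] = -447.9343 N (compression)
  F[3-5] = +453.8366 N (tension)
  F[4-5] = +438.8076 N (tension)
  F[4-6] = +236.9952 N (tension)
  F[5-6] = -1028.3132 N (compression)
  Rx@0 = -772.8600 N
  Ry@0 = -479.4004 N
  Ry@6 = +1000.6304 N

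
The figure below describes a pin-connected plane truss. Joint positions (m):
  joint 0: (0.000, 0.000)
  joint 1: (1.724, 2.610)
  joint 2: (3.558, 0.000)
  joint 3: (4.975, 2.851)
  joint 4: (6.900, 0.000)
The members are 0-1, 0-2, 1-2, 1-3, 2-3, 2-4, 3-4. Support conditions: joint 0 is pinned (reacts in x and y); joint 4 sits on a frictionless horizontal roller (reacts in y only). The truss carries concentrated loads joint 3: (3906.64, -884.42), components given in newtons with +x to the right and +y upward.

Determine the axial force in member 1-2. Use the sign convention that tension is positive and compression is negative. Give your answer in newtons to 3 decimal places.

-1510.745

N=5 nodes, M=7 members, R=3 reactions → 2N=10, M+R=10
member 0 (0-1): L=3.1280, (cx,cy)=(0.5512,0.8344)
member 1 (0-2): L=3.5580, (cx,cy)=(1.0000,0.0000)
member 2 (1-2): L=3.1899, (cx,cy)=(0.5749,-0.8182)
member 3 (1-3): L=3.2599, (cx,cy)=(0.9973,0.0739)
member 4 (2-3): L=3.1837, (cx,cy)=(0.4451,0.8955)
member 5 (2-4): L=3.3420, (cx,cy)=(1.0000,0.0000)
member 6 (3-4): L=3.4400, (cx,cy)=(0.5596,-0.8288)
solve A·x = −loads:
  F[0-1] = +1638.8209 N (tension)
  F[0-2] = +3003.3974 N (tension)
  F[1-2] = -1510.7450 N (compression)
  F[1-3] = +1776.6832 N (tension)
  F[2-3] = +1380.3476 N (tension)
  F[2-4] = +1520.4583 N (tension)
  F[3-4] = -2717.1047 N (compression)
  Rx@0 = -3906.6400 N
  Ry@0 = -1367.4380 N
  Ry@4 = +2251.8580 N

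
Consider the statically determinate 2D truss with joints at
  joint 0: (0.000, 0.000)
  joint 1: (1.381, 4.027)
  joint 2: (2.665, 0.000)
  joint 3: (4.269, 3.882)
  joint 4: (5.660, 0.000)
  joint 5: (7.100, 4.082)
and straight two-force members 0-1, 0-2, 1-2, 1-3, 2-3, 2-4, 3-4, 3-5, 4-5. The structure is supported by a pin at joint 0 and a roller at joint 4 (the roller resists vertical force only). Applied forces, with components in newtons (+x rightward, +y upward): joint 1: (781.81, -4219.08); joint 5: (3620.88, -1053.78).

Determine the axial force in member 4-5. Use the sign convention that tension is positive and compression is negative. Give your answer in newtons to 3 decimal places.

N=6 nodes, M=9 members, R=3 reactions → 2N=12, M+R=12
member 0 (0-1): L=4.2572, (cx,cy)=(0.3244,0.9459)
member 1 (0-2): L=2.6650, (cx,cy)=(1.0000,0.0000)
member 2 (1-2): L=4.2267, (cx,cy)=(0.3038,-0.9527)
member 3 (1-3): L=2.8916, (cx,cy)=(0.9987,-0.0501)
member 4 (2-3): L=4.2003, (cx,cy)=(0.3819,0.9242)
member 5 (2-4): L=2.9950, (cx,cy)=(1.0000,0.0000)
member 6 (3-4): L=4.1237, (cx,cy)=(0.3373,-0.9414)
member 7 (3-5): L=2.8381, (cx,cy)=(0.9975,0.0705)
member 8 (4-5): L=4.3285, (cx,cy)=(0.3327,0.9430)
solve A·x = −loads:
  F[0-1] = +260.1420 N (tension)
  F[0-2] = +4318.3024 N (tension)
  F[1-2] = -4725.5304 N (compression)
  F[1-3] = +739.0278 N (tension)
  F[2-3] = +4871.3966 N (tension)
  F[2-4] = +1022.5169 N (tension)
  F[3-4] = -4435.8658 N (compression)
  F[3-5] = +4104.8720 N (tension)
  F[4-5] = -1424.1722 N (compression)
  Rx@0 = -4402.6900 N
  Ry@0 = -246.0744 N
  Ry@4 = +5518.9344 N

-1424.172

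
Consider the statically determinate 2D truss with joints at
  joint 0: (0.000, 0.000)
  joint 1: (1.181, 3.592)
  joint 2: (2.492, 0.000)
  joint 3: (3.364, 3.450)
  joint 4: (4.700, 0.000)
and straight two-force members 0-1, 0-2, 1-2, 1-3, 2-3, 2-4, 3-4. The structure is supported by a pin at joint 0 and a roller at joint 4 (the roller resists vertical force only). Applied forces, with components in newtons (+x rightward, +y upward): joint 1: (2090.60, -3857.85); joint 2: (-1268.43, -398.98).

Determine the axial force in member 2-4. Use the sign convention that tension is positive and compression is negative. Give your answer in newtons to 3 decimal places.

1076.035

N=5 nodes, M=7 members, R=3 reactions → 2N=10, M+R=10
member 0 (0-1): L=3.7812, (cx,cy)=(0.3123,0.9500)
member 1 (0-2): L=2.4920, (cx,cy)=(1.0000,0.0000)
member 2 (1-2): L=3.8238, (cx,cy)=(0.3429,-0.9394)
member 3 (1-3): L=2.1876, (cx,cy)=(0.9979,-0.0649)
member 4 (2-3): L=3.5585, (cx,cy)=(0.2450,0.9695)
member 5 (2-4): L=2.2080, (cx,cy)=(1.0000,0.0000)
member 6 (3-4): L=3.6996, (cx,cy)=(0.3611,-0.9325)
solve A·x = −loads:
  F[0-1] = -1555.9904 N (compression)
  F[0-2] = +1308.1640 N (tension)
  F[1-2] = -2412.0981 N (compression)
  F[1-3] = -1753.2900 N (compression)
  F[2-3] = +2748.6805 N (tension)
  F[2-4] = +1076.0353 N (tension)
  F[3-4] = -2979.7543 N (compression)
  Rx@0 = -822.1700 N
  Ry@0 = +1478.1461 N
  Ry@4 = +2778.6839 N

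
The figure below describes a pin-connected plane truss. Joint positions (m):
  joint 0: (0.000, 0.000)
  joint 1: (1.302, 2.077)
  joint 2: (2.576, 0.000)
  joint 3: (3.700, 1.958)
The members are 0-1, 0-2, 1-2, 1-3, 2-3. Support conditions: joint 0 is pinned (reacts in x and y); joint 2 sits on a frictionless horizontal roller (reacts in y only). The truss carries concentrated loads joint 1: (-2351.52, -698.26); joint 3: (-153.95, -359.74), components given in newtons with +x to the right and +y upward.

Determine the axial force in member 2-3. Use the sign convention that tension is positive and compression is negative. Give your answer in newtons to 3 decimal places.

-411.876

N=4 nodes, M=5 members, R=3 reactions → 2N=8, M+R=8
member 0 (0-1): L=2.4514, (cx,cy)=(0.5311,0.8473)
member 1 (0-2): L=2.5760, (cx,cy)=(1.0000,0.0000)
member 2 (1-2): L=2.4366, (cx,cy)=(0.5229,-0.8524)
member 3 (1-3): L=2.4010, (cx,cy)=(0.9988,-0.0496)
member 4 (2-3): L=2.2577, (cx,cy)=(0.4979,0.8673)
solve A·x = −loads:
  F[0-1] = -2598.1612 N (compression)
  F[0-2] = -1125.4952 N (compression)
  F[1-2] = +1760.3943 N (tension)
  F[1-3] = +51.1677 N (tension)
  F[2-3] = -411.8763 N (compression)
  Rx@0 = +2505.4700 N
  Ry@0 = +2201.3884 N
  Ry@2 = -1143.3884 N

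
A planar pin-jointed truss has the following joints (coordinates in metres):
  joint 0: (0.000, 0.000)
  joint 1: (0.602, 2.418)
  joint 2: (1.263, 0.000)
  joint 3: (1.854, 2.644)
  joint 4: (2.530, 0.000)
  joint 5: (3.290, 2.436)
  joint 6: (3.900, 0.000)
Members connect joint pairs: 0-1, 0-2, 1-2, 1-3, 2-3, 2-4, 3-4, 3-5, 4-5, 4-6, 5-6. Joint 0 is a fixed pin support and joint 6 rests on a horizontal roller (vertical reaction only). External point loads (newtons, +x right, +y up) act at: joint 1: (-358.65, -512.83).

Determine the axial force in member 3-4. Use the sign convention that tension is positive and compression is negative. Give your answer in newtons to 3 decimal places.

136.289

N=7 nodes, M=11 members, R=3 reactions → 2N=14, M+R=14
member 0 (0-1): L=2.4918, (cx,cy)=(0.2416,0.9704)
member 1 (0-2): L=1.2630, (cx,cy)=(1.0000,0.0000)
member 2 (1-2): L=2.5067, (cx,cy)=(0.2637,-0.9646)
member 3 (1-3): L=1.2722, (cx,cy)=(0.9841,0.1776)
member 4 (2-3): L=2.7092, (cx,cy)=(0.2181,0.9759)
member 5 (2-4): L=1.2670, (cx,cy)=(1.0000,0.0000)
member 6 (3-4): L=2.7290, (cx,cy)=(0.2477,-0.9688)
member 7 (3-5): L=1.4510, (cx,cy)=(0.9897,-0.1434)
member 8 (4-5): L=2.5518, (cx,cy)=(0.2978,0.9546)
member 9 (4-6): L=1.3700, (cx,cy)=(1.0000,0.0000)
member 10 (5-6): L=2.5112, (cx,cy)=(0.2429,-0.9700)
solve A·x = −loads:
  F[0-1] = -676.0592 N (compression)
  F[0-2] = -195.3200 N (compression)
  F[1-2] = +176.3084 N (tension)
  F[1-3] = +151.2343 N (tension)
  F[2-3] = -174.2652 N (compression)
  F[2-4] = -110.8145 N (compression)
  F[3-4] = +136.2893 N (tension)
  F[3-5] = +77.8590 N (tension)
  F[4-5] = -138.3189 N (compression)
  F[4-6] = -35.8596 N (compression)
  F[5-6] = +147.6246 N (tension)
  Rx@0 = +358.6500 N
  Ry@0 = +656.0331 N
  Ry@6 = -143.2031 N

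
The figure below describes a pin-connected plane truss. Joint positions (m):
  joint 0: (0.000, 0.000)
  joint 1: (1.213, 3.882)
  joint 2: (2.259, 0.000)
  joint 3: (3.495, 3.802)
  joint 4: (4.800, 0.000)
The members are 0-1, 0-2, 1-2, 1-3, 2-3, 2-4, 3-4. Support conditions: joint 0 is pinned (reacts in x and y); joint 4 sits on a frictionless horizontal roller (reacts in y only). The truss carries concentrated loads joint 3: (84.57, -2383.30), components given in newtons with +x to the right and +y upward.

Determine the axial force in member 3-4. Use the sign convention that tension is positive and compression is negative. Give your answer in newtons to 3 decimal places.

N=5 nodes, M=7 members, R=3 reactions → 2N=10, M+R=10
member 0 (0-1): L=4.0671, (cx,cy)=(0.2982,0.9545)
member 1 (0-2): L=2.2590, (cx,cy)=(1.0000,0.0000)
member 2 (1-2): L=4.0205, (cx,cy)=(0.2602,-0.9656)
member 3 (1-3): L=2.2834, (cx,cy)=(0.9994,-0.0350)
member 4 (2-3): L=3.9979, (cx,cy)=(0.3092,0.9510)
member 5 (2-4): L=2.5410, (cx,cy)=(1.0000,0.0000)
member 6 (3-4): L=4.0197, (cx,cy)=(0.3246,-0.9458)
solve A·x = −loads:
  F[0-1] = -608.6748 N (compression)
  F[0-2] = +266.1054 N (tension)
  F[1-2] = +614.0855 N (tension)
  F[1-3] = -341.5115 N (compression)
  F[2-3] = -623.4837 N (compression)
  F[2-4] = +618.6314 N (tension)
  F[3-4] = -1905.5410 N (compression)
  Rx@0 = -84.5700 N
  Ry@0 = +580.9732 N
  Ry@4 = +1802.3268 N

-1905.541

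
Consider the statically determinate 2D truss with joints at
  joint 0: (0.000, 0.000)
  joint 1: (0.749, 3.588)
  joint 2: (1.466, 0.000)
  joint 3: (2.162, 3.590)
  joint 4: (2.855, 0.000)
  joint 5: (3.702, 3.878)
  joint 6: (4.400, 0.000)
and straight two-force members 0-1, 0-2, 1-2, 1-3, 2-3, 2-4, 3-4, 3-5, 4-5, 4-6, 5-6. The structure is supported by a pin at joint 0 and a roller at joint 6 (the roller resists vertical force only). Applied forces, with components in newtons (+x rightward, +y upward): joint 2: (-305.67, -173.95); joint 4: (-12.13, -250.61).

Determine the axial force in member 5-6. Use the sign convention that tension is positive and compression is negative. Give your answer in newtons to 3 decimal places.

N=7 nodes, M=11 members, R=3 reactions → 2N=14, M+R=14
member 0 (0-1): L=3.6653, (cx,cy)=(0.2043,0.9789)
member 1 (0-2): L=1.4660, (cx,cy)=(1.0000,0.0000)
member 2 (1-2): L=3.6589, (cx,cy)=(0.1960,-0.9806)
member 3 (1-3): L=1.4130, (cx,cy)=(1.0000,0.0014)
member 4 (2-3): L=3.6568, (cx,cy)=(0.1903,0.9817)
member 5 (2-4): L=1.3890, (cx,cy)=(1.0000,0.0000)
member 6 (3-4): L=3.6563, (cx,cy)=(0.1895,-0.9819)
member 7 (3-5): L=1.5667, (cx,cy)=(0.9830,0.1838)
member 8 (4-5): L=3.9694, (cx,cy)=(0.2134,0.9770)
member 9 (4-6): L=1.5450, (cx,cy)=(1.0000,0.0000)
member 10 (5-6): L=3.9403, (cx,cy)=(0.1771,-0.9842)
solve A·x = −loads:
  F[0-1] = -208.3886 N (compression)
  F[0-2] = -275.2165 N (compression)
  F[1-2] = +207.9042 N (tension)
  F[1-3] = -83.3241 N (compression)
  F[2-3] = -30.4805 N (compression)
  F[2-4] = +76.9953 N (tension)
  F[3-4] = +13.1460 N (tension)
  F[3-5] = -93.2053 N (compression)
  F[4-5] = +243.3058 N (tension)
  F[4-6] = +39.7001 N (tension)
  F[5-6] = -224.1130 N (compression)
  Rx@0 = +317.8000 N
  Ry@0 = +203.9913 N
  Ry@6 = +220.5687 N

-224.113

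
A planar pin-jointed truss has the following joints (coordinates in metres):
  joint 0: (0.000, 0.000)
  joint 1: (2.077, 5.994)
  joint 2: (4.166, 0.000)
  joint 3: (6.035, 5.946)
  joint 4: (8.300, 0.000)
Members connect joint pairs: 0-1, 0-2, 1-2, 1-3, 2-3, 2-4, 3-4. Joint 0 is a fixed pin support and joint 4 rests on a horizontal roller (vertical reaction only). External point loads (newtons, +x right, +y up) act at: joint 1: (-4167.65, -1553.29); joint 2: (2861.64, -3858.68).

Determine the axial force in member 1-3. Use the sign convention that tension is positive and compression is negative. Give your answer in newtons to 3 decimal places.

473.973

N=5 nodes, M=7 members, R=3 reactions → 2N=10, M+R=10
member 0 (0-1): L=6.3437, (cx,cy)=(0.3274,0.9449)
member 1 (0-2): L=4.1660, (cx,cy)=(1.0000,0.0000)
member 2 (1-2): L=6.3476, (cx,cy)=(0.3291,-0.9443)
member 3 (1-3): L=3.9583, (cx,cy)=(0.9999,-0.0121)
member 4 (2-3): L=6.2328, (cx,cy)=(0.2999,0.9540)
member 5 (2-4): L=4.1340, (cx,cy)=(1.0000,0.0000)
member 6 (3-4): L=6.3628, (cx,cy)=(0.3560,-0.9345)
solve A·x = −loads:
  F[0-1] = -6451.8607 N (compression)
  F[0-2] = +806.4179 N (tension)
  F[1-2] = +4804.8596 N (tension)
  F[1-3] = +473.9727 N (tension)
  F[2-3] = -711.2540 N (compression)
  F[2-4] = -260.6583 N (compression)
  F[3-4] = +732.2360 N (tension)
  Rx@0 = +1306.0100 N
  Ry@0 = +6096.2411 N
  Ry@4 = -684.2711 N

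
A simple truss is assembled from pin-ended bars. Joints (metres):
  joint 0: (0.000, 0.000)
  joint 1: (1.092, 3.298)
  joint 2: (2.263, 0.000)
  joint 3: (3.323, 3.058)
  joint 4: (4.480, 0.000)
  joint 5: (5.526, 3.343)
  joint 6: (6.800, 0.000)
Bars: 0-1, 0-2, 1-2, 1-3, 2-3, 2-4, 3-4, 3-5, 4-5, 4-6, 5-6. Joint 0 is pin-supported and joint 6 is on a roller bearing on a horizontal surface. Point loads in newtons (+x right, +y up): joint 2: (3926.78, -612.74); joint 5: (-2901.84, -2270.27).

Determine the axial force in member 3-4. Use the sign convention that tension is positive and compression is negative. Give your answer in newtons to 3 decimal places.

1383.872

N=7 nodes, M=11 members, R=3 reactions → 2N=14, M+R=14
member 0 (0-1): L=3.4741, (cx,cy)=(0.3143,0.9493)
member 1 (0-2): L=2.2630, (cx,cy)=(1.0000,0.0000)
member 2 (1-2): L=3.4997, (cx,cy)=(0.3346,-0.9424)
member 3 (1-3): L=2.2439, (cx,cy)=(0.9943,-0.1070)
member 4 (2-3): L=3.2365, (cx,cy)=(0.3275,0.9448)
member 5 (2-4): L=2.2170, (cx,cy)=(1.0000,0.0000)
member 6 (3-4): L=3.2696, (cx,cy)=(0.3539,-0.9353)
member 7 (3-5): L=2.2214, (cx,cy)=(0.9917,0.1283)
member 8 (4-5): L=3.5028, (cx,cy)=(0.2986,0.9544)
member 9 (4-6): L=2.3200, (cx,cy)=(1.0000,0.0000)
member 10 (5-6): L=3.5775, (cx,cy)=(0.3561,-0.9344)
solve A·x = −loads:
  F[0-1] = -2381.4667 N (compression)
  F[0-2] = +1773.5001 N (tension)
  F[1-2] = +2583.1578 N (tension)
  F[1-3] = -1622.1855 N (compression)
  F[2-3] = -1927.8551 N (compression)
  F[2-4] = -657.5610 N (compression)
  F[3-4] = +1383.8717 N (tension)
  F[3-5] = -2756.7738 N (compression)
  F[4-5] = -1356.2069 N (compression)
  F[4-6] = +237.1358 N (tension)
  F[5-6] = -665.9031 N (compression)
  Rx@0 = -1024.9400 N
  Ry@0 = +2260.7612 N
  Ry@6 = +622.2488 N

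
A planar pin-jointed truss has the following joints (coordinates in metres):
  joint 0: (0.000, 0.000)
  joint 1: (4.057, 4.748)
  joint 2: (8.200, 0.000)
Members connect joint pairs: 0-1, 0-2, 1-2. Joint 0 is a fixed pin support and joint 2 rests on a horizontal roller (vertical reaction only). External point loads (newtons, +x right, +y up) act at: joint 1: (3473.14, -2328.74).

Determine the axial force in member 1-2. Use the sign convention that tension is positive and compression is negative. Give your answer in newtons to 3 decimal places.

N=3 nodes, M=3 members, R=3 reactions → 2N=6, M+R=6
member 0 (0-1): L=6.2452, (cx,cy)=(0.6496,0.7603)
member 1 (0-2): L=8.2000, (cx,cy)=(1.0000,0.0000)
member 2 (1-2): L=6.3014, (cx,cy)=(0.6575,-0.7535)
solve A·x = −loads:
  F[0-1] = +1097.5841 N (tension)
  F[0-2] = +2760.1307 N (tension)
  F[1-2] = -4198.1066 N (compression)
  Rx@0 = -3473.1400 N
  Ry@0 = -834.4511 N
  Ry@2 = +3163.1911 N

-4198.107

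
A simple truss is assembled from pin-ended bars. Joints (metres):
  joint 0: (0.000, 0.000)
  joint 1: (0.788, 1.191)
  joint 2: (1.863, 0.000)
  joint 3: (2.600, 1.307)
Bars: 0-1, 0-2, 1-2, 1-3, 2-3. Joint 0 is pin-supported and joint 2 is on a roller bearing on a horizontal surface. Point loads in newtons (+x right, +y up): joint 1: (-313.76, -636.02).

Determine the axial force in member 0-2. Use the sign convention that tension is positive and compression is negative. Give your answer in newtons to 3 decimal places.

N=4 nodes, M=5 members, R=3 reactions → 2N=8, M+R=8
member 0 (0-1): L=1.4281, (cx,cy)=(0.5518,0.8340)
member 1 (0-2): L=1.8630, (cx,cy)=(1.0000,0.0000)
member 2 (1-2): L=1.6044, (cx,cy)=(0.6700,-0.7423)
member 3 (1-3): L=1.8157, (cx,cy)=(0.9980,0.0639)
member 4 (2-3): L=1.5005, (cx,cy)=(0.4912,0.8711)
solve A·x = −loads:
  F[0-1] = -680.5696 N (compression)
  F[0-2] = +61.7702 N (tension)
  F[1-2] = -92.1900 N (compression)
  F[1-3] = -0.0000 N (compression)
  F[2-3] = -0.0000 N (compression)
  Rx@0 = +313.7600 N
  Ry@0 = +567.5844 N
  Ry@2 = +68.4356 N

61.770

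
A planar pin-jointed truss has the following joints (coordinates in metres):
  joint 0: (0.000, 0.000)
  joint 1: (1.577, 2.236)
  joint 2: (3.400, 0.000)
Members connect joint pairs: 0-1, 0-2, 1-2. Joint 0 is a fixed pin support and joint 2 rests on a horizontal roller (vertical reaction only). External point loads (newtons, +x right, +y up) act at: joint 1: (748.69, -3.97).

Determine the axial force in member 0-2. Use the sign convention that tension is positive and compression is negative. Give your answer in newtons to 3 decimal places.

N=3 nodes, M=3 members, R=3 reactions → 2N=6, M+R=6
member 0 (0-1): L=2.7362, (cx,cy)=(0.5764,0.8172)
member 1 (0-2): L=3.4000, (cx,cy)=(1.0000,0.0000)
member 2 (1-2): L=2.8850, (cx,cy)=(0.6319,-0.7751)
solve A·x = −loads:
  F[0-1] = +599.9079 N (tension)
  F[0-2] = +402.9312 N (tension)
  F[1-2] = -637.6537 N (compression)
  Rx@0 = -748.6900 N
  Ry@0 = -490.2452 N
  Ry@2 = +494.2152 N

402.931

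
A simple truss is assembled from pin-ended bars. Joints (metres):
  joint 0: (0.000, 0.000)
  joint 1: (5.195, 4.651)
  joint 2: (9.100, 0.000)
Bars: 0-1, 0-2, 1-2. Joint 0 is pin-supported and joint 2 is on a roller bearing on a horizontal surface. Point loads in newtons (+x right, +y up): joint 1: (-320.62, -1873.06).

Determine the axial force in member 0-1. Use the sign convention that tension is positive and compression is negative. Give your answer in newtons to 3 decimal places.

-1450.685

N=3 nodes, M=3 members, R=3 reactions → 2N=6, M+R=6
member 0 (0-1): L=6.9728, (cx,cy)=(0.7450,0.6670)
member 1 (0-2): L=9.1000, (cx,cy)=(1.0000,0.0000)
member 2 (1-2): L=6.0730, (cx,cy)=(0.6430,-0.7659)
solve A·x = −loads:
  F[0-1] = -1450.6850 N (compression)
  F[0-2] = +760.1965 N (tension)
  F[1-2] = -1182.2387 N (compression)
  Rx@0 = +320.6200 N
  Ry@0 = +967.6377 N
  Ry@2 = +905.4223 N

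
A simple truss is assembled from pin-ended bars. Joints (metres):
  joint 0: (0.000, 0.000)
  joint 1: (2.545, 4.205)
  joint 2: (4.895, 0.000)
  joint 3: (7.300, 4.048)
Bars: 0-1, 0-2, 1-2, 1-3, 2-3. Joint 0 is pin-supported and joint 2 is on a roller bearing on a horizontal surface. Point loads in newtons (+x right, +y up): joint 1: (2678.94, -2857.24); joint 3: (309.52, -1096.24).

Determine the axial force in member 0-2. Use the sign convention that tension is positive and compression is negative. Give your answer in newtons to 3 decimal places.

N=4 nodes, M=5 members, R=3 reactions → 2N=8, M+R=8
member 0 (0-1): L=4.9152, (cx,cy)=(0.5178,0.8555)
member 1 (0-2): L=4.8950, (cx,cy)=(1.0000,0.0000)
member 2 (1-2): L=4.8171, (cx,cy)=(0.4878,-0.8729)
member 3 (1-3): L=4.7576, (cx,cy)=(0.9995,-0.0330)
member 4 (2-3): L=4.7085, (cx,cy)=(0.5108,0.8597)
solve A·x = −loads:
  F[0-1] = +2015.3689 N (tension)
  F[0-2] = +1944.9360 N (tension)
  F[1-2] = -5283.9557 N (compression)
  F[1-3] = +942.8469 N (tension)
  F[2-3] = -1238.9296 N (compression)
  Rx@0 = -2988.4600 N
  Ry@0 = -1724.1722 N
  Ry@2 = +5677.6522 N

1944.936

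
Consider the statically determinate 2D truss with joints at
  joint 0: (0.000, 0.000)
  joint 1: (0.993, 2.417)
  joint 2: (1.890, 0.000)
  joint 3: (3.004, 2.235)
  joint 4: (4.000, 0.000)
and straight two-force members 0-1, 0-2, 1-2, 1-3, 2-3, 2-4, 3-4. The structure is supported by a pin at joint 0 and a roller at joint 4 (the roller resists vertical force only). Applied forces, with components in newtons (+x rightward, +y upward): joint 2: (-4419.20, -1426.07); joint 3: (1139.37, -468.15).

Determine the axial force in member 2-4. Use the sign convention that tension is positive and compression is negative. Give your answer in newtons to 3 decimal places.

N=5 nodes, M=7 members, R=3 reactions → 2N=10, M+R=10
member 0 (0-1): L=2.6130, (cx,cy)=(0.3800,0.9250)
member 1 (0-2): L=1.8900, (cx,cy)=(1.0000,0.0000)
member 2 (1-2): L=2.5781, (cx,cy)=(0.3479,-0.9375)
member 3 (1-3): L=2.0192, (cx,cy)=(0.9959,-0.0901)
member 4 (2-3): L=2.4972, (cx,cy)=(0.4461,0.8950)
member 5 (2-4): L=2.1100, (cx,cy)=(1.0000,0.0000)
member 6 (3-4): L=2.4469, (cx,cy)=(0.4070,-0.9134)
solve A·x = −loads:
  F[0-1] = -251.0309 N (compression)
  F[0-2] = -3184.4337 N (compression)
  F[1-2] = +265.8099 N (tension)
  F[1-3] = -188.6483 N (compression)
  F[2-3] = +1314.9554 N (tension)
  F[2-4] = +740.6593 N (tension)
  F[3-4] = -1819.5858 N (compression)
  Rx@0 = +3279.8300 N
  Ry@0 = +232.1983 N
  Ry@4 = +1662.0217 N

740.659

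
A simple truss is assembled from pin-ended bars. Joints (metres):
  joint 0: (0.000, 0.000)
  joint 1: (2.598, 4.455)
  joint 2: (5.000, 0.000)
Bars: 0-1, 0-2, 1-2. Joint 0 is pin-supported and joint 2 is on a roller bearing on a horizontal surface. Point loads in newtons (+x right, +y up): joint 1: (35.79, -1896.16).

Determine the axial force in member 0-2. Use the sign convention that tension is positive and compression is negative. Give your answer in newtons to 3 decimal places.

548.407

N=3 nodes, M=3 members, R=3 reactions → 2N=6, M+R=6
member 0 (0-1): L=5.1572, (cx,cy)=(0.5038,0.8638)
member 1 (0-2): L=5.0000, (cx,cy)=(1.0000,0.0000)
member 2 (1-2): L=5.0613, (cx,cy)=(0.4746,-0.8802)
solve A·x = −loads:
  F[0-1] = -1017.5775 N (compression)
  F[0-2] = +548.4074 N (tension)
  F[1-2] = -1155.5568 N (compression)
  Rx@0 = -35.7900 N
  Ry@0 = +879.0264 N
  Ry@2 = +1017.1336 N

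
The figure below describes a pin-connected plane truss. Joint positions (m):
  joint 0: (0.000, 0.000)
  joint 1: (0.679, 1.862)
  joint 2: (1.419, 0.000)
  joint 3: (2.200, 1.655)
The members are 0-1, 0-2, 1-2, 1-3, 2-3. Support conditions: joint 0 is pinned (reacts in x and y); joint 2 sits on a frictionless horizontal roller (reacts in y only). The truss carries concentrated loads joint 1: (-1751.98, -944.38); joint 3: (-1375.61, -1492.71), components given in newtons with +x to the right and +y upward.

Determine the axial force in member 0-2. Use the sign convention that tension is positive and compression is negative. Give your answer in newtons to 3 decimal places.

N=4 nodes, M=5 members, R=3 reactions → 2N=8, M+R=8
member 0 (0-1): L=1.9819, (cx,cy)=(0.3426,0.9395)
member 1 (0-2): L=1.4190, (cx,cy)=(1.0000,0.0000)
member 2 (1-2): L=2.0037, (cx,cy)=(0.3693,-0.9293)
member 3 (1-3): L=1.5350, (cx,cy)=(0.9909,-0.1349)
member 4 (2-3): L=1.8300, (cx,cy)=(0.4268,0.9044)
solve A·x = −loads:
  F[0-1] = -3804.4798 N (compression)
  F[0-2] = -1824.1993 N (compression)
  F[1-2] = +2922.3059 N (tension)
  F[1-3] = -636.5040 N (compression)
  F[2-3] = -1745.4815 N (compression)
  Rx@0 = +3127.5900 N
  Ry@0 = +3574.2467 N
  Ry@2 = -1137.1567 N

-1824.199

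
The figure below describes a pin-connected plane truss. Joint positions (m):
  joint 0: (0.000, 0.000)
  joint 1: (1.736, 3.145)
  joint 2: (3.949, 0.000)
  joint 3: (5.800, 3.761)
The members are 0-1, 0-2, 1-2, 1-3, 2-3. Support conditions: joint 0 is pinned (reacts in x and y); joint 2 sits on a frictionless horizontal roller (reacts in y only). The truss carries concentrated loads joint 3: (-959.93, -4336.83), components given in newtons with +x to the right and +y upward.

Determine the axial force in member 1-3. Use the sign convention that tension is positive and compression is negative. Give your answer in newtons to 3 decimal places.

1283.641

N=4 nodes, M=5 members, R=3 reactions → 2N=8, M+R=8
member 0 (0-1): L=3.5923, (cx,cy)=(0.4833,0.8755)
member 1 (0-2): L=3.9490, (cx,cy)=(1.0000,0.0000)
member 2 (1-2): L=3.8456, (cx,cy)=(0.5755,-0.8178)
member 3 (1-3): L=4.1104, (cx,cy)=(0.9887,0.1499)
member 4 (2-3): L=4.1918, (cx,cy)=(0.4416,0.8972)
solve A·x = −loads:
  F[0-1] = +1277.6479 N (tension)
  F[0-2] = -1577.3584 N (compression)
  F[1-2] = -1132.4986 N (compression)
  F[1-3] = +1283.6411 N (tension)
  F[2-3] = -5048.0125 N (compression)
  Rx@0 = +959.9300 N
  Ry@0 = -1118.5555 N
  Ry@2 = +5455.3855 N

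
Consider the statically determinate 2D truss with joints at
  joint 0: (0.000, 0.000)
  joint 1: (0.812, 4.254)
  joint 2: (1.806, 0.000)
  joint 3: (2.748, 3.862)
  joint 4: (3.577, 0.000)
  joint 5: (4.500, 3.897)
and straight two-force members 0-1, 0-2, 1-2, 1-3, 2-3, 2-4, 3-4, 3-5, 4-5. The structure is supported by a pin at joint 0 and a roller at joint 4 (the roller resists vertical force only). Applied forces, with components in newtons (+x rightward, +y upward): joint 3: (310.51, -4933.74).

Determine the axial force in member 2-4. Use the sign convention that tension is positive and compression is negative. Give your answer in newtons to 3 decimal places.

885.573

N=6 nodes, M=9 members, R=3 reactions → 2N=12, M+R=12
member 0 (0-1): L=4.3308, (cx,cy)=(0.1875,0.9823)
member 1 (0-2): L=1.8060, (cx,cy)=(1.0000,0.0000)
member 2 (1-2): L=4.3686, (cx,cy)=(0.2275,-0.9738)
member 3 (1-3): L=1.9753, (cx,cy)=(0.9801,-0.1985)
member 4 (2-3): L=3.9752, (cx,cy)=(0.2370,0.9715)
member 5 (2-4): L=1.7710, (cx,cy)=(1.0000,0.0000)
member 6 (3-4): L=3.9500, (cx,cy)=(0.2099,-0.9777)
member 7 (3-5): L=1.7523, (cx,cy)=(0.9998,0.0200)
member 8 (4-5): L=4.0048, (cx,cy)=(0.2305,0.9731)
solve A·x = −loads:
  F[0-1] = -822.7772 N (compression)
  F[0-2] = +464.7758 N (tension)
  F[1-2] = +904.8421 N (tension)
  F[1-3] = -367.4563 N (compression)
  F[2-3] = -906.9403 N (compression)
  F[2-4] = +885.5734 N (tension)
  F[3-4] = -4219.5304 N (compression)
  F[3-5] = -0.0000 N (tension)
  F[4-5] = -0.0000 N (tension)
  Rx@0 = -310.5100 N
  Ry@0 = +808.1859 N
  Ry@4 = +4125.5541 N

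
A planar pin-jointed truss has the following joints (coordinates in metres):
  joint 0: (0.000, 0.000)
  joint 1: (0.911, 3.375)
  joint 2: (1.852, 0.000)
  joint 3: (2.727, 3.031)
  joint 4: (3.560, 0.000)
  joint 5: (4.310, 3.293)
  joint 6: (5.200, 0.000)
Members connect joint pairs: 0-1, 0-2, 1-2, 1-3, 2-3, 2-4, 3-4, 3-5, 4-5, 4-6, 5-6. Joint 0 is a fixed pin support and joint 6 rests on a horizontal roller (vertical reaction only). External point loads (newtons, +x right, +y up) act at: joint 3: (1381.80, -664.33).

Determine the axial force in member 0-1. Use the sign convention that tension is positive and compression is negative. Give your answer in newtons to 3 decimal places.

507.009

N=7 nodes, M=11 members, R=3 reactions → 2N=14, M+R=14
member 0 (0-1): L=3.4958, (cx,cy)=(0.2606,0.9654)
member 1 (0-2): L=1.8520, (cx,cy)=(1.0000,0.0000)
member 2 (1-2): L=3.5037, (cx,cy)=(0.2686,-0.9633)
member 3 (1-3): L=1.8483, (cx,cy)=(0.9825,-0.1861)
member 4 (2-3): L=3.1548, (cx,cy)=(0.2774,0.9608)
member 5 (2-4): L=1.7080, (cx,cy)=(1.0000,0.0000)
member 6 (3-4): L=3.1434, (cx,cy)=(0.2650,-0.9642)
member 7 (3-5): L=1.6045, (cx,cy)=(0.9866,0.1633)
member 8 (4-5): L=3.3773, (cx,cy)=(0.2221,0.9750)
member 9 (4-6): L=1.6400, (cx,cy)=(1.0000,0.0000)
member 10 (5-6): L=3.4112, (cx,cy)=(0.2609,-0.9654)
solve A·x = −loads:
  F[0-1] = +507.0086 N (tension)
  F[0-2] = +1249.6740 N (tension)
  F[1-2] = -563.9266 N (compression)
  F[1-3] = +288.6234 N (tension)
  F[2-3] = +565.3899 N (tension)
  F[2-4] = +941.4044 N (tension)
  F[3-4] = -1299.0973 N (compression)
  F[3-5] = -605.2656 N (compression)
  F[4-5] = +1284.7305 N (tension)
  F[4-6] = +311.8432 N (tension)
  F[5-6] = -1195.2182 N (compression)
  Rx@0 = -1381.8000 N
  Ry@0 = -489.4899 N
  Ry@6 = +1153.8199 N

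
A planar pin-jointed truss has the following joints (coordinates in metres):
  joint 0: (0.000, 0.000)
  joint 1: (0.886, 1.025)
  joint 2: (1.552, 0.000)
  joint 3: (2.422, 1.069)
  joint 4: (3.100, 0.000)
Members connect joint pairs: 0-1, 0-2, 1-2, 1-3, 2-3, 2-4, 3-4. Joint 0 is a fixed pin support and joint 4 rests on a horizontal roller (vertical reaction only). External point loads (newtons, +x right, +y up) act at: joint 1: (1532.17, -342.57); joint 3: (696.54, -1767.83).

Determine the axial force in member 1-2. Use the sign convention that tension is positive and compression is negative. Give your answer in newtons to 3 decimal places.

-584.323

N=5 nodes, M=7 members, R=3 reactions → 2N=10, M+R=10
member 0 (0-1): L=1.3549, (cx,cy)=(0.6539,0.7565)
member 1 (0-2): L=1.5520, (cx,cy)=(1.0000,0.0000)
member 2 (1-2): L=1.2224, (cx,cy)=(0.5448,-0.8385)
member 3 (1-3): L=1.5366, (cx,cy)=(0.9996,0.0286)
member 4 (2-3): L=1.3783, (cx,cy)=(0.6312,0.7756)
member 5 (2-4): L=1.5480, (cx,cy)=(1.0000,0.0000)
member 6 (3-4): L=1.2659, (cx,cy)=(0.5356,-0.8445)
solve A·x = −loads:
  F[0-1] = +152.6629 N (tension)
  F[0-2] = +2128.8766 N (tension)
  F[1-2] = -584.3229 N (compression)
  F[1-3] = -1114.4284 N (compression)
  F[2-3] = +631.7358 N (tension)
  F[2-4] = +1411.7468 N (tension)
  F[3-4] = -2635.8378 N (compression)
  Rx@0 = -2228.7100 N
  Ry@0 = -115.4957 N
  Ry@4 = +2225.8957 N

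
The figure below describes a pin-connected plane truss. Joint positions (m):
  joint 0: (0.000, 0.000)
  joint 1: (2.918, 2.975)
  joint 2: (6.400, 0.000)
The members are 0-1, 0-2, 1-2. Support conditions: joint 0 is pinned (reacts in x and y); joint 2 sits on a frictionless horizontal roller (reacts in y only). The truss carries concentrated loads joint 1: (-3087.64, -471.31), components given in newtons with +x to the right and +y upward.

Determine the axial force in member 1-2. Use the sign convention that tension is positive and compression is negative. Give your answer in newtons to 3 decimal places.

N=3 nodes, M=3 members, R=3 reactions → 2N=6, M+R=6
member 0 (0-1): L=4.1672, (cx,cy)=(0.7002,0.7139)
member 1 (0-2): L=6.4000, (cx,cy)=(1.0000,0.0000)
member 2 (1-2): L=4.5798, (cx,cy)=(0.7603,-0.6496)
solve A·x = −loads:
  F[0-1] = -2369.6060 N (compression)
  F[0-2] = -1428.3600 N (compression)
  F[1-2] = +1878.7084 N (tension)
  Rx@0 = +3087.6400 N
  Ry@0 = +1691.6923 N
  Ry@2 = -1220.3823 N

1878.708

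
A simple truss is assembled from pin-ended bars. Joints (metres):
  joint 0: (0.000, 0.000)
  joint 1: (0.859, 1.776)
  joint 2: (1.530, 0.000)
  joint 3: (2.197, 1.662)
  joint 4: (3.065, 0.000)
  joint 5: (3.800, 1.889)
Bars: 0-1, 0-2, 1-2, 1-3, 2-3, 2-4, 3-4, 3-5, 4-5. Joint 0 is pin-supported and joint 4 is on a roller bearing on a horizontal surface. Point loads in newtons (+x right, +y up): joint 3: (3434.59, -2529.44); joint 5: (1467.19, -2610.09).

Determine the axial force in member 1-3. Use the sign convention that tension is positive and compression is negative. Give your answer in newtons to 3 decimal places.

N=6 nodes, M=9 members, R=3 reactions → 2N=12, M+R=12
member 0 (0-1): L=1.9728, (cx,cy)=(0.4354,0.9002)
member 1 (0-2): L=1.5300, (cx,cy)=(1.0000,0.0000)
member 2 (1-2): L=1.8985, (cx,cy)=(0.3534,-0.9355)
member 3 (1-3): L=1.3428, (cx,cy)=(0.9964,-0.0849)
member 4 (2-3): L=1.7908, (cx,cy)=(0.3724,0.9281)
member 5 (2-4): L=1.5350, (cx,cy)=(1.0000,0.0000)
member 6 (3-4): L=1.8750, (cx,cy)=(0.4629,-0.8864)
member 7 (3-5): L=1.6190, (cx,cy)=(0.9901,0.1402)
member 8 (4-5): L=2.0270, (cx,cy)=(0.3626,0.9319)
solve A·x = −loads:
  F[0-1] = +2972.8400 N (tension)
  F[0-2] = +3607.3603 N (tension)
  F[1-2] = -3077.8523 N (compression)
  F[1-3] = +2390.8601 N (tension)
  F[2-3] = +3102.4207 N (tension)
  F[2-4] = +1364.0560 N (tension)
  F[3-4] = -5453.0960 N (compression)
  F[3-5] = +2653.7530 N (tension)
  F[4-5] = -3199.9644 N (compression)
  Rx@0 = -4901.7800 N
  Ry@0 = -2676.2391 N
  Ry@4 = +7815.7691 N

2390.860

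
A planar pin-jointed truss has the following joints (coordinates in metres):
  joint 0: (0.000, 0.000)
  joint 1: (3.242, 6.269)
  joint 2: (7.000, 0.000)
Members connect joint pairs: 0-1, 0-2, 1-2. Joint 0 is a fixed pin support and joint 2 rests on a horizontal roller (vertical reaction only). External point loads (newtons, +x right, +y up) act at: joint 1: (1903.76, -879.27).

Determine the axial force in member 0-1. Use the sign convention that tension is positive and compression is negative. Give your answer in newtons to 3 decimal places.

N=3 nodes, M=3 members, R=3 reactions → 2N=6, M+R=6
member 0 (0-1): L=7.0577, (cx,cy)=(0.4594,0.8883)
member 1 (0-2): L=7.0000, (cx,cy)=(1.0000,0.0000)
member 2 (1-2): L=7.3091, (cx,cy)=(0.5142,-0.8577)
solve A·x = −loads:
  F[0-1] = +1388.0198 N (tension)
  F[0-2] = +1266.1629 N (tension)
  F[1-2] = -2462.6156 N (compression)
  Rx@0 = -1903.7600 N
  Ry@0 = -1232.9107 N
  Ry@2 = +2112.1807 N

1388.020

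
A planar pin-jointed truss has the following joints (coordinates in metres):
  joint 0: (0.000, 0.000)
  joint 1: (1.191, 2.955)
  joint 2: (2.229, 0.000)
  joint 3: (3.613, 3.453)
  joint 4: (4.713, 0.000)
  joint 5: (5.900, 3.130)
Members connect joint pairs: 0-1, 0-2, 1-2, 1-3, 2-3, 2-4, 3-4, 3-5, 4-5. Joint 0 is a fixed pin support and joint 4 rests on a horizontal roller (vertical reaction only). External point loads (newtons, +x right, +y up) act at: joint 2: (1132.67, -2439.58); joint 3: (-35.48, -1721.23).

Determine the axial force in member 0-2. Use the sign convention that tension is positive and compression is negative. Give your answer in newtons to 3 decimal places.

N=6 nodes, M=9 members, R=3 reactions → 2N=12, M+R=12
member 0 (0-1): L=3.1860, (cx,cy)=(0.3738,0.9275)
member 1 (0-2): L=2.2290, (cx,cy)=(1.0000,0.0000)
member 2 (1-2): L=3.1320, (cx,cy)=(0.3314,-0.9435)
member 3 (1-3): L=2.4727, (cx,cy)=(0.9795,0.2014)
member 4 (2-3): L=3.7200, (cx,cy)=(0.3720,0.9282)
member 5 (2-4): L=2.4840, (cx,cy)=(1.0000,0.0000)
member 6 (3-4): L=3.6240, (cx,cy)=(0.3035,-0.9528)
member 7 (3-5): L=2.3097, (cx,cy)=(0.9902,-0.1398)
member 8 (4-5): L=3.3475, (cx,cy)=(0.3546,0.9350)
solve A·x = −loads:
  F[0-1] = -1847.4535 N (compression)
  F[0-2] = +1787.8136 N (tension)
  F[1-2] = +1553.4447 N (tension)
  F[1-3] = -1230.6796 N (compression)
  F[2-3] = +1049.2474 N (tension)
  F[2-4] = +779.6200 N (tension)
  F[3-4] = -2568.4771 N (compression)
  F[3-5] = -0.0000 N (tension)
  F[4-5] = +0.0000 N (tension)
  Rx@0 = -1097.1900 N
  Ry@0 = +1713.5120 N
  Ry@4 = +2447.2980 N

1787.814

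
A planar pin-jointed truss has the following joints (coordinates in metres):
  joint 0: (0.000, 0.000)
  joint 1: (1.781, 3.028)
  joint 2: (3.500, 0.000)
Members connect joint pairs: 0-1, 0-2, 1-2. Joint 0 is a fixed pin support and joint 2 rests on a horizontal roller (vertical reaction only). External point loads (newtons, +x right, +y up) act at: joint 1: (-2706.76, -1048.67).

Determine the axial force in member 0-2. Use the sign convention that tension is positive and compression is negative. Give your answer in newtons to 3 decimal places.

-1026.467

N=3 nodes, M=3 members, R=3 reactions → 2N=6, M+R=6
member 0 (0-1): L=3.5129, (cx,cy)=(0.5070,0.8620)
member 1 (0-2): L=3.5000, (cx,cy)=(1.0000,0.0000)
member 2 (1-2): L=3.4819, (cx,cy)=(0.4937,-0.8696)
solve A·x = −loads:
  F[0-1] = -3314.2995 N (compression)
  F[0-2] = -1026.4672 N (compression)
  F[1-2] = +2079.1584 N (tension)
  Rx@0 = +2706.7600 N
  Ry@0 = +2856.7809 N
  Ry@2 = -1808.1109 N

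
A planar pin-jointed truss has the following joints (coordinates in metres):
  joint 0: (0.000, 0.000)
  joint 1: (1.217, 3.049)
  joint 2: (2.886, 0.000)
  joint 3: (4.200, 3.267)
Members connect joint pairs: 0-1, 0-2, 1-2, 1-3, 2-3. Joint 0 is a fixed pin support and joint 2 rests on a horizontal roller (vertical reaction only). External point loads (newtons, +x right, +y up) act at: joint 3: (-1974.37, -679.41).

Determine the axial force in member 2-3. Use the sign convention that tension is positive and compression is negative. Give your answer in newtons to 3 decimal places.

-594.250

N=4 nodes, M=5 members, R=3 reactions → 2N=8, M+R=8
member 0 (0-1): L=3.2829, (cx,cy)=(0.3707,0.9287)
member 1 (0-2): L=2.8860, (cx,cy)=(1.0000,0.0000)
member 2 (1-2): L=3.4759, (cx,cy)=(0.4802,-0.8772)
member 3 (1-3): L=2.9910, (cx,cy)=(0.9973,0.0729)
member 4 (2-3): L=3.5213, (cx,cy)=(0.3732,0.9278)
solve A·x = −loads:
  F[0-1] = -2073.4151 N (compression)
  F[0-2] = -1205.7388 N (compression)
  F[1-2] = +2049.2946 N (tension)
  F[1-3] = -1757.2982 N (compression)
  F[2-3] = -594.2495 N (compression)
  Rx@0 = +1974.3700 N
  Ry@0 = +1925.6833 N
  Ry@2 = -1246.2733 N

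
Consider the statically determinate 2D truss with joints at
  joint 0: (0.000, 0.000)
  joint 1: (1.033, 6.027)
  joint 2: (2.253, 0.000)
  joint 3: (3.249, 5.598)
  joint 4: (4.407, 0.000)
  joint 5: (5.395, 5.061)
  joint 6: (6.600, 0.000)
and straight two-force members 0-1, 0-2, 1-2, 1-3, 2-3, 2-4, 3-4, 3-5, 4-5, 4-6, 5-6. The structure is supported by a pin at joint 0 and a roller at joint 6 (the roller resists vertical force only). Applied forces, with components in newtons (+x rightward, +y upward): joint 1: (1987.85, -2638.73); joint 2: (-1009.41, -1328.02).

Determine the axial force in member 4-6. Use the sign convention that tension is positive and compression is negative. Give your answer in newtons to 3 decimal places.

N=7 nodes, M=11 members, R=3 reactions → 2N=14, M+R=14
member 0 (0-1): L=6.1149, (cx,cy)=(0.1689,0.9856)
member 1 (0-2): L=2.2530, (cx,cy)=(1.0000,0.0000)
member 2 (1-2): L=6.1492, (cx,cy)=(0.1984,-0.9801)
member 3 (1-3): L=2.2571, (cx,cy)=(0.9818,-0.1901)
member 4 (2-3): L=5.6859, (cx,cy)=(0.1752,0.9845)
member 5 (2-4): L=2.1540, (cx,cy)=(1.0000,0.0000)
member 6 (3-4): L=5.7165, (cx,cy)=(0.2026,-0.9793)
member 7 (3-5): L=2.2122, (cx,cy)=(0.9701,-0.2427)
member 8 (4-5): L=5.1565, (cx,cy)=(0.1916,0.9815)
member 9 (4-6): L=2.1930, (cx,cy)=(1.0000,0.0000)
member 10 (5-6): L=5.2025, (cx,cy)=(0.2316,-0.9728)
solve A·x = −loads:
  F[0-1] = -1303.8823 N (compression)
  F[0-2] = +1198.7075 N (tension)
  F[1-2] = -983.4349 N (compression)
  F[1-3] = -2050.3801 N (compression)
  F[2-3] = +2327.8990 N (tension)
  F[2-4] = +1605.2280 N (tension)
  F[3-4] = -2455.2889 N (compression)
  F[3-5] = -1142.0165 N (compression)
  F[4-5] = +2449.7722 N (tension)
  F[4-6] = +638.4780 N (tension)
  F[5-6] = -2756.5690 N (compression)
  Rx@0 = -978.4400 N
  Ry@0 = +1285.1426 N
  Ry@6 = +2681.6074 N

638.478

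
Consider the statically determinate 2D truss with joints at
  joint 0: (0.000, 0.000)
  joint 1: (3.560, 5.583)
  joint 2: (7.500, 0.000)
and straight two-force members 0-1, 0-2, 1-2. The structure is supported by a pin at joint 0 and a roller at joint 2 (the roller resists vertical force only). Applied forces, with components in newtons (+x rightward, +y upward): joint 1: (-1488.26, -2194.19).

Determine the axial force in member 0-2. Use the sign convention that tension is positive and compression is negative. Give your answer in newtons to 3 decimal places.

N=3 nodes, M=3 members, R=3 reactions → 2N=6, M+R=6
member 0 (0-1): L=6.6214, (cx,cy)=(0.5376,0.8432)
member 1 (0-2): L=7.5000, (cx,cy)=(1.0000,0.0000)
member 2 (1-2): L=6.8333, (cx,cy)=(0.5766,-0.8170)
solve A·x = −loads:
  F[0-1] = -2681.0041 N (compression)
  F[0-2] = -46.8254 N (compression)
  F[1-2] = +81.2108 N (tension)
  Rx@0 = +1488.2600 N
  Ry@0 = +2260.5419 N
  Ry@2 = -66.3519 N

-46.825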